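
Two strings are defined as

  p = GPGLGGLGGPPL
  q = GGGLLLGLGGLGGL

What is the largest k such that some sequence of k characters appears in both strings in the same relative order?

Match G at p[1]=q[3]; then G at p[3]=q[7]; then L at p[4]=q[8]; then G at p[5]=q[9]; then G at p[6]=q[10]; then L at p[7]=q[11]; then G at p[8]=q[12]; then G at p[9]=q[13]; then L at p[12]=q[14] — 9 characters in the same relative order in both. Since dp[12][14] = 9, nothing longer is possible.

9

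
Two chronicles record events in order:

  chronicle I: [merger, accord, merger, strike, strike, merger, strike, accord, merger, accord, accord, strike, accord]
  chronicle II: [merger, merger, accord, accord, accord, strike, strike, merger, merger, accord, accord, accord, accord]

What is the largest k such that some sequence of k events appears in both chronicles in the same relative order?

9

Taking merger at chronicle I[1]=chronicle II[2] → accord at chronicle I[2]=chronicle II[5] → strike at chronicle I[4]=chronicle II[6] → strike at chronicle I[5]=chronicle II[7] → merger at chronicle I[6]=chronicle II[9] → accord at chronicle I[8]=chronicle II[10] → accord at chronicle I[10]=chronicle II[11] → accord at chronicle I[11]=chronicle II[12] → accord at chronicle I[13]=chronicle II[13] gives a common subsequence of length 9, and the DP table's final entry dp[13][13] is also 9, so no common subsequence is longer.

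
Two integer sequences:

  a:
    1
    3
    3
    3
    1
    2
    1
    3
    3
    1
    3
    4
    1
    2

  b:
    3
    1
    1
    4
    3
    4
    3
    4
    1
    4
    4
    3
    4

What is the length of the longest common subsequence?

Pick 3 at a[4]=b[1], then 1 at a[5]=b[2], then 1 at a[7]=b[3], then 3 at a[8]=b[5], then 3 at a[9]=b[7], then 1 at a[10]=b[9], then 3 at a[11]=b[12], then 4 at a[12]=b[13]; all 8 values appear in both, in order. Since dp[14][13] = 8, nothing longer is possible.

8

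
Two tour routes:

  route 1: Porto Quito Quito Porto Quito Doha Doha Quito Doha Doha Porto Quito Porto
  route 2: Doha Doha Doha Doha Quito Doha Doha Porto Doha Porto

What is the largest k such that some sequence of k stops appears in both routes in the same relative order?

7

Match Doha (route 1 #6, route 2 #3), then Doha (route 1 #7, route 2 #4), then Quito (route 1 #8, route 2 #5), then Doha (route 1 #9, route 2 #6), then Doha (route 1 #10, route 2 #7), then Porto (route 1 #11, route 2 #8), then Porto (route 1 #13, route 2 #10) — 7 stops in the same relative order in both. Since dp[13][10] = 7, nothing longer is possible.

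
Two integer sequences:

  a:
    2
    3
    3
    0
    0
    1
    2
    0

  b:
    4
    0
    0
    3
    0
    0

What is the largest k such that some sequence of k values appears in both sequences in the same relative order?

Match 3 (a #3, b #4); then 0 (a #5, b #5); then 0 (a #8, b #6) — 3 values in the same relative order in both. Since dp[8][6] = 3, nothing longer is possible.

3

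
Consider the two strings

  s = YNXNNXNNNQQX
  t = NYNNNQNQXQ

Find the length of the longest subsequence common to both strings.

Taking Y (s #1, t #2), N (s #2, t #3), N (s #4, t #4), N (s #5, t #5), N (s #9, t #7), Q (s #10, t #8), Q (s #11, t #10) gives a common subsequence of length 7. dp[12][10] = 7 confirms this is the maximum.

7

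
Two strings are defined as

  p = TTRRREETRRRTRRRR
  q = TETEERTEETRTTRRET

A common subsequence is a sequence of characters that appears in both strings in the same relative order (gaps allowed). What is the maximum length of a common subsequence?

10

Pick T at p[1]=q[1]; then T at p[2]=q[3]; then R at p[3]=q[6]; then E at p[6]=q[8]; then E at p[7]=q[9]; then T at p[8]=q[10]; then R at p[9]=q[11]; then R at p[10]=q[14]; then R at p[11]=q[15]; then T at p[12]=q[17]; all 10 characters appear in both, in order. dp[16][17] = 10 confirms this is the maximum.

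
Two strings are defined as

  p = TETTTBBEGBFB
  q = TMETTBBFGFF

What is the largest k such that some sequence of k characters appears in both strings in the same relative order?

Pick T at p[1]=q[1]; then E at p[2]=q[3]; then T at p[4]=q[4]; then T at p[5]=q[5]; then B at p[6]=q[6]; then B at p[7]=q[7]; then G at p[9]=q[9]; then F at p[11]=q[11]; all 8 characters appear in both, in order, and the DP table's final entry dp[12][11] is also 8, so no common subsequence is longer.

8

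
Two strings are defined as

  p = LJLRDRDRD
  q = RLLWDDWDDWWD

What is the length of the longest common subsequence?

Match L at p[1]=q[2], L at p[3]=q[3], D at p[5]=q[8], D at p[7]=q[9], D at p[9]=q[12] — 5 characters in the same relative order in both, and the DP table's final entry dp[9][12] is also 5, so no common subsequence is longer.

5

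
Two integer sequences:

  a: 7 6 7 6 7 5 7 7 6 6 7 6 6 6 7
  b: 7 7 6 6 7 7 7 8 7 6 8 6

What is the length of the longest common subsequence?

One common subsequence of length 9: 7 [1,2], then 6 [2,3], then 6 [4,4], then 7 [5,5], then 7 [7,6], then 7 [8,7], then 7 [11,9], then 6 [12,10], then 6 [14,12]. dp[15][12] = 9 confirms this is the maximum.

9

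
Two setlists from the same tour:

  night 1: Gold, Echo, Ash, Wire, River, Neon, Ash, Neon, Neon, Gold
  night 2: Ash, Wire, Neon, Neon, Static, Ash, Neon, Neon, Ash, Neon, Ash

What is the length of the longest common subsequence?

6

One common subsequence of length 6: Ash (night 1 #3, night 2 #1), Wire (night 1 #4, night 2 #2), Neon (night 1 #6, night 2 #4), Ash (night 1 #7, night 2 #6), Neon (night 1 #8, night 2 #8), Neon (night 1 #9, night 2 #10). Since dp[10][11] = 6, nothing longer is possible.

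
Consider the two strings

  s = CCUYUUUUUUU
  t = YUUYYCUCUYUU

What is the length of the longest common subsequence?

7

Pick Y at s[4]=t[1] → U at s[5]=t[2] → U at s[6]=t[3] → U at s[7]=t[7] → U at s[8]=t[9] → U at s[10]=t[11] → U at s[11]=t[12]; all 7 characters appear in both, in order. Since dp[11][12] = 7, nothing longer is possible.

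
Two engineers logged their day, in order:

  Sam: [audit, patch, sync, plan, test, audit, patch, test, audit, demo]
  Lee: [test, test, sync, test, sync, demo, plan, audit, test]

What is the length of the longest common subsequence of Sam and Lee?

4

Pick sync at Sam[3]=Lee[5] → plan at Sam[4]=Lee[7] → audit at Sam[6]=Lee[8] → test at Sam[8]=Lee[9]; all 4 tasks appear in both, in order. The LCS DP gives dp[10][9] = 4, so this is optimal.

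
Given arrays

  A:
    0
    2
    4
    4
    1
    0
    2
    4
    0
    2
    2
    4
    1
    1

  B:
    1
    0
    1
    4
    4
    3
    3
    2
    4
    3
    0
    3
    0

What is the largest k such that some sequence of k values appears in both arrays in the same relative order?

6

Match 0 at A[1]=B[2]; then 4 at A[3]=B[4]; then 4 at A[4]=B[5]; then 2 at A[7]=B[8]; then 4 at A[8]=B[9]; then 0 at A[9]=B[13] — 6 values in the same relative order in both, and the DP table's final entry dp[14][13] is also 6, so no common subsequence is longer.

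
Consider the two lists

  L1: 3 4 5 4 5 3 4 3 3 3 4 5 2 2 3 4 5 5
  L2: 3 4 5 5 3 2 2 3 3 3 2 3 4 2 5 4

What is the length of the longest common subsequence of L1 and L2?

12

Pick 3 [1,1], then 4 [2,2], then 5 [3,3], then 5 [5,4], then 3 [6,5], then 3 [8,8], then 3 [9,9], then 3 [10,10], then 2 [14,11], then 3 [15,12], then 4 [16,13], then 5 [17,15]; all 12 values appear in both, in order, and the DP table's final entry dp[18][16] is also 12, so no common subsequence is longer.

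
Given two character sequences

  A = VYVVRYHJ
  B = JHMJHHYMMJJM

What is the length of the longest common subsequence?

2

Let dp[i][j] be the LCS length of the first i characters of A and the first j characters of B. dp[i][j] = dp[i-1][j-1]+1 when the i-th and j-th characters match, else max(dp[i-1][j], dp[i][j-1]).
    ·  J  H  M  J  H  H  Y  M  M  J  J  M
 ·  0  0  0  0  0  0  0  0  0  0  0  0  0
 V  0  0  0  0  0  0  0  0  0  0  0  0  0
 Y  0  0  0  0  0  0  0  1  1  1  1  1  1
 V  0  0  0  0  0  0  0  1  1  1  1  1  1
 V  0  0  0  0  0  0  0  1  1  1  1  1  1
 R  0  0  0  0  0  0  0  1  1  1  1  1  1
 Y  0  0  0  0  0  0  0  1  1  1  1  1  1
 H  0  0  1  1  1  1  1  1  1  1  1  1  1
 J  0  1  1  1  2  2  2  2  2  2  2  2  2
dp[8][12] = 2. One LCS (by backtracking along matches): YJ.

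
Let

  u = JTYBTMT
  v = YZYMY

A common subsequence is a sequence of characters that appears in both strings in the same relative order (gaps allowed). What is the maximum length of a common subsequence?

2

Let dp[i][j] be the LCS length of the first i characters of u and the first j characters of v. dp[i][j] = dp[i-1][j-1]+1 when the i-th and j-th characters match, else max(dp[i-1][j], dp[i][j-1]).
    ·  Y  Z  Y  M  Y
 ·  0  0  0  0  0  0
 J  0  0  0  0  0  0
 T  0  0  0  0  0  0
 Y  0  1  1  1  1  1
 B  0  1  1  1  1  1
 T  0  1  1  1  1  1
 M  0  1  1  1  2  2
 T  0  1  1  1  2  2
dp[7][5] = 2. One LCS (by backtracking along matches): YM.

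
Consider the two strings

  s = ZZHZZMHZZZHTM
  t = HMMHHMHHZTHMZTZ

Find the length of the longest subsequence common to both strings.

6

One common subsequence of length 6: H [3,5], then M [6,6], then H [7,8], then Z [8,9], then Z [9,13], then Z [10,15], and the DP table's final entry dp[13][15] is also 6, so no common subsequence is longer.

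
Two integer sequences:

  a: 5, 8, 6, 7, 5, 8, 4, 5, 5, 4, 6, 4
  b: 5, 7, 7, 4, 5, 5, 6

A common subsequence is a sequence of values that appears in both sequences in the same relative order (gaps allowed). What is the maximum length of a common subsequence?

6

Let dp[i][j] be the LCS length of the first i values of a and the first j values of b. dp[i][j] = dp[i-1][j-1]+1 when the i-th and j-th values match, else max(dp[i-1][j], dp[i][j-1]).
    ·  5  7  7  4  5  5  6
 ·  0  0  0  0  0  0  0  0
 5  0  1  1  1  1  1  1  1
 8  0  1  1  1  1  1  1  1
 6  0  1  1  1  1  1  1  2
 7  0  1  2  2  2  2  2  2
 5  0  1  2  2  2  3  3  3
 8  0  1  2  2  2  3  3  3
 4  0  1  2  2  3  3  3  3
 5  0  1  2  2  3  4  4  4
 5  0  1  2  2  3  4  5  5
 4  0  1  2  2  3  4  5  5
 6  0  1  2  2  3  4  5  6
 4  0  1  2  2  3  4  5  6
dp[12][7] = 6. One LCS (by backtracking along matches): 5, 7, 4, 5, 5, 6.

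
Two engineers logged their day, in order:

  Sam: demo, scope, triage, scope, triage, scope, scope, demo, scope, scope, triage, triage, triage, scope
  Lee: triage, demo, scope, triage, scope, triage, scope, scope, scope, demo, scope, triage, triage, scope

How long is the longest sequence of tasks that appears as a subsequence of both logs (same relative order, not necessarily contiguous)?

12

Pick demo (Sam #1, Lee #2), scope (Sam #2, Lee #3), triage (Sam #3, Lee #4), scope (Sam #4, Lee #5), triage (Sam #5, Lee #6), scope (Sam #6, Lee #8), scope (Sam #7, Lee #9), demo (Sam #8, Lee #10), scope (Sam #10, Lee #11), triage (Sam #12, Lee #12), triage (Sam #13, Lee #13), scope (Sam #14, Lee #14); all 12 tasks appear in both, in order. The LCS DP gives dp[14][14] = 12, so this is optimal.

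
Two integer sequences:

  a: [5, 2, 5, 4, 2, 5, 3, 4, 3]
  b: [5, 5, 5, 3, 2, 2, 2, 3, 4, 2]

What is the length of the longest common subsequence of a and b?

Taking 5 [1,3] → 2 [2,6] → 2 [5,7] → 3 [7,8] → 4 [8,9] gives a common subsequence of length 5. Since dp[9][10] = 5, nothing longer is possible.

5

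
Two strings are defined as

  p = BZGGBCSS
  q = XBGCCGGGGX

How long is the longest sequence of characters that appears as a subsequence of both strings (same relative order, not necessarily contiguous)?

3

Let dp[i][j] be the LCS length of the first i characters of p and the first j characters of q. dp[i][j] = dp[i-1][j-1]+1 when the i-th and j-th characters match, else max(dp[i-1][j], dp[i][j-1]).
    ·  X  B  G  C  C  G  G  G  G  X
 ·  0  0  0  0  0  0  0  0  0  0  0
 B  0  0  1  1  1  1  1  1  1  1  1
 Z  0  0  1  1  1  1  1  1  1  1  1
 G  0  0  1  2  2  2  2  2  2  2  2
 G  0  0  1  2  2  2  3  3  3  3  3
 B  0  0  1  2  2  2  3  3  3  3  3
 C  0  0  1  2  3  3  3  3  3  3  3
 S  0  0  1  2  3  3  3  3  3  3  3
 S  0  0  1  2  3  3  3  3  3  3  3
dp[8][10] = 3. One LCS (by backtracking along matches): BGG.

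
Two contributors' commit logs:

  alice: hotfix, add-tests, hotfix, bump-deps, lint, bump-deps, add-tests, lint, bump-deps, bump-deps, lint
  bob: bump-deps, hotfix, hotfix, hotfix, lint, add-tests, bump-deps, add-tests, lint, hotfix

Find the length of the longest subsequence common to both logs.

6

One common subsequence of length 6: hotfix at alice[1]=bob[3] → hotfix at alice[3]=bob[4] → lint at alice[5]=bob[5] → bump-deps at alice[6]=bob[7] → add-tests at alice[7]=bob[8] → lint at alice[8]=bob[9]. dp[11][10] = 6 confirms this is the maximum.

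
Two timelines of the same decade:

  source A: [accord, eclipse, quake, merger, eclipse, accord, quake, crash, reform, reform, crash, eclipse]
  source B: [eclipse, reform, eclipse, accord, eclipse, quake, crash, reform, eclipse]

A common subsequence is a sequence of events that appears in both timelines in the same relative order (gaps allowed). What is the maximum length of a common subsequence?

Pick eclipse [2,1], eclipse [5,3], accord [6,4], quake [7,6], crash [8,7], reform [10,8], eclipse [12,9]; all 7 events appear in both, in order. dp[12][9] = 7 confirms this is the maximum.

7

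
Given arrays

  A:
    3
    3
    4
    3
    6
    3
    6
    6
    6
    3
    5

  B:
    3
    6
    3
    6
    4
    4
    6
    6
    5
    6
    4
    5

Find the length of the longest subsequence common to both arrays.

Let dp[i][j] be the LCS length of the first i values of A and the first j values of B. dp[i][j] = dp[i-1][j-1]+1 when the i-th and j-th values match, else max(dp[i-1][j], dp[i][j-1]).
    ·  3  6  3  6  4  4  6  6  5  6  4  5
 ·  0  0  0  0  0  0  0  0  0  0  0  0  0
 3  0  1  1  1  1  1  1  1  1  1  1  1  1
 3  0  1  1  2  2  2  2  2  2  2  2  2  2
 4  0  1  1  2  2  3  3  3  3  3  3  3  3
 3  0  1  1  2  2  3  3  3  3  3  3  3  3
 6  0  1  2  2  3  3  3  4  4  4  4  4  4
 3  0  1  2  3  3  3  3  4  4  4  4  4  4
 6  0  1  2  3  4  4  4  4  5  5  5  5  5
 6  0  1  2  3  4  4  4  5  5  5  6  6  6
 6  0  1  2  3  4  4  4  5  6  6  6  6  6
 3  0  1  2  3  4  4  4  5  6  6  6  6  6
 5  0  1  2  3  4  4  4  5  6  7  7  7  7
dp[11][12] = 7. One LCS (by backtracking along matches): 3, 3, 4, 6, 6, 6, 5.

7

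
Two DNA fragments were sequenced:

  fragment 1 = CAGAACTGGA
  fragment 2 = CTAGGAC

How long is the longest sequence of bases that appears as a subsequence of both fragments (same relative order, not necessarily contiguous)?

5

Match C [1,1] → A [2,3] → G [3,5] → A [5,6] → C [6,7] — 5 bases in the same relative order in both. dp[10][7] = 5 confirms this is the maximum.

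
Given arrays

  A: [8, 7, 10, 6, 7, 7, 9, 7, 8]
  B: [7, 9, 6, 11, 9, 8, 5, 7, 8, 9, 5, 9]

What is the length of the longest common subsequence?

5

Let dp[i][j] be the LCS length of the first i values of A and the first j values of B. dp[i][j] = dp[i-1][j-1]+1 when the i-th and j-th values match, else max(dp[i-1][j], dp[i][j-1]).
    ·  7  9  6 11  9  8  5  7  8  9  5  9
 ·  0  0  0  0  0  0  0  0  0  0  0  0  0
 8  0  0  0  0  0  0  1  1  1  1  1  1  1
 7  0  1  1  1  1  1  1  1  2  2  2  2  2
10  0  1  1  1  1  1  1  1  2  2  2  2  2
 6  0  1  1  2  2  2  2  2  2  2  2  2  2
 7  0  1  1  2  2  2  2  2  3  3  3  3  3
 7  0  1  1  2  2  2  2  2  3  3  3  3  3
 9  0  1  2  2  2  3  3  3  3  3  4  4  4
 7  0  1  2  2  2  3  3  3  4  4  4  4  4
 8  0  1  2  2  2  3  4  4  4  5  5  5  5
dp[9][12] = 5. One LCS (by backtracking along matches): 7, 6, 9, 7, 8.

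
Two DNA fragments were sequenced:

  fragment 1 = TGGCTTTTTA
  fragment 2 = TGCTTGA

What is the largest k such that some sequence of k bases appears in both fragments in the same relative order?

6

Taking T (fragment 1 #1, fragment 2 #1), then G (fragment 1 #3, fragment 2 #2), then C (fragment 1 #4, fragment 2 #3), then T (fragment 1 #5, fragment 2 #4), then T (fragment 1 #6, fragment 2 #5), then A (fragment 1 #10, fragment 2 #7) gives a common subsequence of length 6. dp[10][7] = 6 confirms this is the maximum.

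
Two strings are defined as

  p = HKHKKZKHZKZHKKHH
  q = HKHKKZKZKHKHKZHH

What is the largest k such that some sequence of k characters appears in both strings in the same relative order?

Pick H (p #1, q #1), K (p #2, q #2), H (p #3, q #3), K (p #4, q #4), K (p #5, q #5), Z (p #6, q #6), K (p #7, q #7), Z (p #9, q #8), K (p #10, q #9), H (p #12, q #10), K (p #13, q #11), K (p #14, q #13), H (p #15, q #15), H (p #16, q #16); all 14 characters appear in both, in order. dp[16][16] = 14 confirms this is the maximum.

14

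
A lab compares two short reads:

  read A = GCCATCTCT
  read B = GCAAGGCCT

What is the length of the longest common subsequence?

Let dp[i][j] be the LCS length of the first i bases of read A and the first j bases of read B. dp[i][j] = dp[i-1][j-1]+1 when the i-th and j-th bases match, else max(dp[i-1][j], dp[i][j-1]).
    ·  G  C  A  A  G  G  C  C  T
 ·  0  0  0  0  0  0  0  0  0  0
 G  0  1  1  1  1  1  1  1  1  1
 C  0  1  2  2  2  2  2  2  2  2
 C  0  1  2  2  2  2  2  3  3  3
 A  0  1  2  3  3  3  3  3  3  3
 T  0  1  2  3  3  3  3  3  3  4
 C  0  1  2  3  3  3  3  4  4  4
 T  0  1  2  3  3  3  3  4  4  5
 C  0  1  2  3  3  3  3  4  5  5
 T  0  1  2  3  3  3  3  4  5  6
dp[9][9] = 6. One LCS (by backtracking along matches): GCACCT.

6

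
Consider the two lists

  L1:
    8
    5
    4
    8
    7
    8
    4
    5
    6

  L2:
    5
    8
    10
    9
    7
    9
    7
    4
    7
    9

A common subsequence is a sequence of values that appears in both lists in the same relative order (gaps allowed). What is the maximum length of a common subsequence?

4

Taking 5 at L1[2]=L2[1]; then 8 at L1[4]=L2[2]; then 7 at L1[5]=L2[7]; then 4 at L1[7]=L2[8] gives a common subsequence of length 4. Since dp[9][10] = 4, nothing longer is possible.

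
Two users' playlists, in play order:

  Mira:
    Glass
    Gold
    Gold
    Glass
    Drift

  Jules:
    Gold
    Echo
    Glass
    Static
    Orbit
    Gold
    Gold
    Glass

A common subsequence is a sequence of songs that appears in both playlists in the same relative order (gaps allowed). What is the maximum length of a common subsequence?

Taking Glass (Mira #1, Jules #3); then Gold (Mira #2, Jules #6); then Gold (Mira #3, Jules #7); then Glass (Mira #4, Jules #8) gives a common subsequence of length 4. dp[5][8] = 4 confirms this is the maximum.

4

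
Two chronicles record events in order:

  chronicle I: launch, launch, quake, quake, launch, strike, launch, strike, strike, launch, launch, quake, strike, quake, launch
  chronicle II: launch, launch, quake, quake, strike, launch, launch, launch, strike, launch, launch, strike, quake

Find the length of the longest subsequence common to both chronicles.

11

Pick launch at chronicle I[1]=chronicle II[1], then launch at chronicle I[2]=chronicle II[2], then quake at chronicle I[3]=chronicle II[3], then quake at chronicle I[4]=chronicle II[4], then launch at chronicle I[5]=chronicle II[7], then launch at chronicle I[7]=chronicle II[8], then strike at chronicle I[9]=chronicle II[9], then launch at chronicle I[10]=chronicle II[10], then launch at chronicle I[11]=chronicle II[11], then strike at chronicle I[13]=chronicle II[12], then quake at chronicle I[14]=chronicle II[13]; all 11 events appear in both, in order, and the DP table's final entry dp[15][13] is also 11, so no common subsequence is longer.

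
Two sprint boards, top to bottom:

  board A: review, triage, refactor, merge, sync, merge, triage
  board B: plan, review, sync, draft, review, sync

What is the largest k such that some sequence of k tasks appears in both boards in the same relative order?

2

Pick review [1,5], sync [5,6]; all 2 tasks appear in both, in order. The LCS DP gives dp[7][6] = 2, so this is optimal.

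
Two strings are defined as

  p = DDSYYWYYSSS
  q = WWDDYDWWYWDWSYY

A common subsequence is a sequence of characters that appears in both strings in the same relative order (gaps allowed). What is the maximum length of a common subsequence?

Pick D at p[1]=q[3] → D at p[2]=q[4] → Y at p[4]=q[5] → Y at p[5]=q[9] → W at p[6]=q[12] → Y at p[7]=q[14] → Y at p[8]=q[15]; all 7 characters appear in both, in order. The LCS DP gives dp[11][15] = 7, so this is optimal.

7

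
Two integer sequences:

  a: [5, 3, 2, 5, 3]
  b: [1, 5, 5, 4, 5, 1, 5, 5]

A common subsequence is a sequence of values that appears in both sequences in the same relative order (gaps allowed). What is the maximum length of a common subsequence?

2

Let dp[i][j] be the LCS length of the first i values of a and the first j values of b. dp[i][j] = dp[i-1][j-1]+1 when the i-th and j-th values match, else max(dp[i-1][j], dp[i][j-1]).
    ·  1  5  5  4  5  1  5  5
 ·  0  0  0  0  0  0  0  0  0
 5  0  0  1  1  1  1  1  1  1
 3  0  0  1  1  1  1  1  1  1
 2  0  0  1  1  1  1  1  1  1
 5  0  0  1  2  2  2  2  2  2
 3  0  0  1  2  2  2  2  2  2
dp[5][8] = 2. One LCS (by backtracking along matches): 5, 5.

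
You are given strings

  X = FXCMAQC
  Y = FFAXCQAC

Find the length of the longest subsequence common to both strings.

5

Let dp[i][j] be the LCS length of the first i characters of X and the first j characters of Y. dp[i][j] = dp[i-1][j-1]+1 when the i-th and j-th characters match, else max(dp[i-1][j], dp[i][j-1]).
    ·  F  F  A  X  C  Q  A  C
 ·  0  0  0  0  0  0  0  0  0
 F  0  1  1  1  1  1  1  1  1
 X  0  1  1  1  2  2  2  2  2
 C  0  1  1  1  2  3  3  3  3
 M  0  1  1  1  2  3  3  3  3
 A  0  1  1  2  2  3  3  4  4
 Q  0  1  1  2  2  3  4  4  4
 C  0  1  1  2  2  3  4  4  5
dp[7][8] = 5. One LCS (by backtracking along matches): FXCAC.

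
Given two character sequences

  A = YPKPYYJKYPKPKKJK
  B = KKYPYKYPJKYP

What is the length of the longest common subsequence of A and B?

8

Taking Y [1,3], P [2,4], K [3,6], P [4,8], J [7,9], K [8,10], Y [9,11], P [12,12] gives a common subsequence of length 8. The LCS DP gives dp[16][12] = 8, so this is optimal.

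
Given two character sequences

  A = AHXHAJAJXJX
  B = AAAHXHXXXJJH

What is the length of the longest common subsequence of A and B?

6

Let dp[i][j] be the LCS length of the first i characters of A and the first j characters of B. dp[i][j] = dp[i-1][j-1]+1 when the i-th and j-th characters match, else max(dp[i-1][j], dp[i][j-1]).
    ·  A  A  A  H  X  H  X  X  X  J  J  H
 ·  0  0  0  0  0  0  0  0  0  0  0  0  0
 A  0  1  1  1  1  1  1  1  1  1  1  1  1
 H  0  1  1  1  2  2  2  2  2  2  2  2  2
 X  0  1  1  1  2  3  3  3  3  3  3  3  3
 H  0  1  1  1  2  3  4  4  4  4  4  4  4
 A  0  1  2  2  2  3  4  4  4  4  4  4  4
 J  0  1  2  2  2  3  4  4  4  4  5  5  5
 A  0  1  2  3  3  3  4  4  4  4  5  5  5
 J  0  1  2  3  3  3  4  4  4  4  5  6  6
 X  0  1  2  3  3  4  4  5  5  5  5  6  6
 J  0  1  2  3  3  4  4  5  5  5  6  6  6
 X  0  1  2  3  3  4  4  5  6  6  6  6  6
dp[11][12] = 6. One LCS (by backtracking along matches): AHXHJJ.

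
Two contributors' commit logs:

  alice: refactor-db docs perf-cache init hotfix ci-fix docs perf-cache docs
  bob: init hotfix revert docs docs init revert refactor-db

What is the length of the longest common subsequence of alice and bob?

Match init (alice #4, bob #1), then hotfix (alice #5, bob #2), then docs (alice #7, bob #4), then docs (alice #9, bob #5) — 4 commits in the same relative order in both. dp[9][8] = 4 confirms this is the maximum.

4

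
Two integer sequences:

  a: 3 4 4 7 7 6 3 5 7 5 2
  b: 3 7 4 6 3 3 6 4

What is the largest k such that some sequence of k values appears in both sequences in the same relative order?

4

Taking 3 at a[1]=b[1], 4 at a[3]=b[3], 6 at a[6]=b[4], 3 at a[7]=b[6] gives a common subsequence of length 4, and the DP table's final entry dp[11][8] is also 4, so no common subsequence is longer.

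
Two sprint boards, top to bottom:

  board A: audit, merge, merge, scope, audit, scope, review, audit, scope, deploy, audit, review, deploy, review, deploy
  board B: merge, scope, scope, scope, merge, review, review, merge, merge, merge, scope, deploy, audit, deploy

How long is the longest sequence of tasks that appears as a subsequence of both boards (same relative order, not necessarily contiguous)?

8

Taking merge (board A #2, board B #1), then scope (board A #4, board B #3), then scope (board A #6, board B #4), then review (board A #7, board B #7), then scope (board A #9, board B #11), then deploy (board A #10, board B #12), then audit (board A #11, board B #13), then deploy (board A #15, board B #14) gives a common subsequence of length 8. dp[15][14] = 8 confirms this is the maximum.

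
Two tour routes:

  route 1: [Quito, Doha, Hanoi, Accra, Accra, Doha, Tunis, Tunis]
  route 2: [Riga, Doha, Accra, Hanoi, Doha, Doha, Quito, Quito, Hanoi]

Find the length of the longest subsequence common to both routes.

3

Pick Doha at route 1[2]=route 2[2], then Hanoi at route 1[3]=route 2[4], then Doha at route 1[6]=route 2[6]; all 3 stops appear in both, in order. The LCS DP gives dp[8][9] = 3, so this is optimal.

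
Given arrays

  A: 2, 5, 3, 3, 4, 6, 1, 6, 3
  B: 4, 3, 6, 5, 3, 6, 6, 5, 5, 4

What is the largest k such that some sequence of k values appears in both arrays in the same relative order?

Let dp[i][j] be the LCS length of the first i values of A and the first j values of B. dp[i][j] = dp[i-1][j-1]+1 when the i-th and j-th values match, else max(dp[i-1][j], dp[i][j-1]).
    ·  4  3  6  5  3  6  6  5  5  4
 ·  0  0  0  0  0  0  0  0  0  0  0
 2  0  0  0  0  0  0  0  0  0  0  0
 5  0  0  0  0  1  1  1  1  1  1  1
 3  0  0  1  1  1  2  2  2  2  2  2
 3  0  0  1  1  1  2  2  2  2  2  2
 4  0  1  1  1  1  2  2  2  2  2  3
 6  0  1  1  2  2  2  3  3  3  3  3
 1  0  1  1  2  2  2  3  3  3  3  3
 6  0  1  1  2  2  2  3  4  4  4  4
 3  0  1  2  2  2  3  3  4  4  4  4
dp[9][10] = 4. One LCS (by backtracking along matches): 5, 3, 6, 6.

4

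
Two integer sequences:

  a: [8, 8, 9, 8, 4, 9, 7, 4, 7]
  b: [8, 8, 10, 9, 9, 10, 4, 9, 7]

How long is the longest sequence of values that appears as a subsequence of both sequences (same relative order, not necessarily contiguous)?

6

Let dp[i][j] be the LCS length of the first i values of a and the first j values of b. dp[i][j] = dp[i-1][j-1]+1 when the i-th and j-th values match, else max(dp[i-1][j], dp[i][j-1]).
    ·  8  8 10  9  9 10  4  9  7
 ·  0  0  0  0  0  0  0  0  0  0
 8  0  1  1  1  1  1  1  1  1  1
 8  0  1  2  2  2  2  2  2  2  2
 9  0  1  2  2  3  3  3  3  3  3
 8  0  1  2  2  3  3  3  3  3  3
 4  0  1  2  2  3  3  3  4  4  4
 9  0  1  2  2  3  4  4  4  5  5
 7  0  1  2  2  3  4  4  4  5  6
 4  0  1  2  2  3  4  4  5  5  6
 7  0  1  2  2  3  4  4  5  5  6
dp[9][9] = 6. One LCS (by backtracking along matches): 8, 8, 9, 4, 9, 7.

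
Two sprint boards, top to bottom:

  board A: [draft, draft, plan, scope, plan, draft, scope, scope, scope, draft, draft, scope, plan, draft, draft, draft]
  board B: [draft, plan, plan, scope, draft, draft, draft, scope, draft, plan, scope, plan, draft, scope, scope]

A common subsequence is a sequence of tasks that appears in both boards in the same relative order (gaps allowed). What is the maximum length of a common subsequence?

Match draft (board A #1, board B #1) → plan (board A #3, board B #3) → scope (board A #4, board B #4) → draft (board A #6, board B #7) → scope (board A #9, board B #8) → draft (board A #10, board B #9) → scope (board A #12, board B #11) → plan (board A #13, board B #12) → draft (board A #14, board B #13) — 9 tasks in the same relative order in both, and the DP table's final entry dp[16][15] is also 9, so no common subsequence is longer.

9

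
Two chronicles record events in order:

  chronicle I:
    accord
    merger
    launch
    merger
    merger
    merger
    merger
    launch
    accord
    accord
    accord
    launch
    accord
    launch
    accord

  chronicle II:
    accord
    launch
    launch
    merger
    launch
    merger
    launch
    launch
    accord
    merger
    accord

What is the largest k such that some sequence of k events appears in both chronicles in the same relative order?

One common subsequence of length 8: accord (chronicle I #1, chronicle II #1) → merger (chronicle I #2, chronicle II #4) → launch (chronicle I #3, chronicle II #5) → merger (chronicle I #7, chronicle II #6) → launch (chronicle I #8, chronicle II #7) → launch (chronicle I #12, chronicle II #8) → accord (chronicle I #13, chronicle II #9) → accord (chronicle I #15, chronicle II #11), and the DP table's final entry dp[15][11] is also 8, so no common subsequence is longer.

8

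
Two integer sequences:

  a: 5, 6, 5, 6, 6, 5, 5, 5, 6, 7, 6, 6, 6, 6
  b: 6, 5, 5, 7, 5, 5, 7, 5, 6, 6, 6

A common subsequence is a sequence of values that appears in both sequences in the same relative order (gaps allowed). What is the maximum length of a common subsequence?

9

One common subsequence of length 9: 6 at a[2]=b[1], then 5 at a[3]=b[2], then 5 at a[6]=b[3], then 5 at a[7]=b[5], then 5 at a[8]=b[6], then 7 at a[10]=b[7], then 6 at a[12]=b[9], then 6 at a[13]=b[10], then 6 at a[14]=b[11], and the DP table's final entry dp[14][11] is also 9, so no common subsequence is longer.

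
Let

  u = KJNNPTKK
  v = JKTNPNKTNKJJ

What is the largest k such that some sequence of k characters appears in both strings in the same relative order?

Match K (u #1, v #2), then N (u #3, v #4), then N (u #4, v #6), then T (u #6, v #8), then K (u #7, v #10) — 5 characters in the same relative order in both. The LCS DP gives dp[8][12] = 5, so this is optimal.

5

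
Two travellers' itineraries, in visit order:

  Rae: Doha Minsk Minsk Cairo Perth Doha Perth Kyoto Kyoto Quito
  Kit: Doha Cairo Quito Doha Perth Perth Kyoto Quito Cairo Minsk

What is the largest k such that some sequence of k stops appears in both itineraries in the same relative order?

One common subsequence of length 6: Doha [1,1] → Cairo [4,2] → Perth [5,5] → Perth [7,6] → Kyoto [9,7] → Quito [10,8]. dp[10][10] = 6 confirms this is the maximum.

6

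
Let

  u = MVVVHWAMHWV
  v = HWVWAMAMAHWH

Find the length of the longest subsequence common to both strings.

Pick V at u[4]=v[3]; then W at u[6]=v[4]; then A at u[7]=v[7]; then M at u[8]=v[8]; then H at u[9]=v[10]; then W at u[10]=v[11]; all 6 characters appear in both, in order, and the DP table's final entry dp[11][12] is also 6, so no common subsequence is longer.

6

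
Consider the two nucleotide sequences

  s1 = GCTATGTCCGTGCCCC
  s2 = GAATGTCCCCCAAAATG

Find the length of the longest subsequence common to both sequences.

10

Match G (s1 #1, s2 #1) → A (s1 #4, s2 #3) → T (s1 #5, s2 #4) → G (s1 #6, s2 #5) → T (s1 #7, s2 #6) → C (s1 #8, s2 #7) → C (s1 #9, s2 #8) → C (s1 #13, s2 #9) → C (s1 #14, s2 #10) → C (s1 #15, s2 #11) — 10 bases in the same relative order in both. dp[16][17] = 10 confirms this is the maximum.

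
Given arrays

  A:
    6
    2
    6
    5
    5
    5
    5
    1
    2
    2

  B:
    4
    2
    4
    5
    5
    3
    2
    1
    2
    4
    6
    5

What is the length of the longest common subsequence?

5

One common subsequence of length 5: 2 (A #2, B #2), then 5 (A #4, B #4), then 5 (A #5, B #5), then 1 (A #8, B #8), then 2 (A #9, B #9), and the DP table's final entry dp[10][12] is also 5, so no common subsequence is longer.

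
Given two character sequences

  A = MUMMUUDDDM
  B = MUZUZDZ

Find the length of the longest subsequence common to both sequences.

Let dp[i][j] be the LCS length of the first i characters of A and the first j characters of B. dp[i][j] = dp[i-1][j-1]+1 when the i-th and j-th characters match, else max(dp[i-1][j], dp[i][j-1]).
    ·  M  U  Z  U  Z  D  Z
 ·  0  0  0  0  0  0  0  0
 M  0  1  1  1  1  1  1  1
 U  0  1  2  2  2  2  2  2
 M  0  1  2  2  2  2  2  2
 M  0  1  2  2  2  2  2  2
 U  0  1  2  2  3  3  3  3
 U  0  1  2  2  3  3  3  3
 D  0  1  2  2  3  3  4  4
 D  0  1  2  2  3  3  4  4
 D  0  1  2  2  3  3  4  4
 M  0  1  2  2  3  3  4  4
dp[10][7] = 4. One LCS (by backtracking along matches): MUUD.

4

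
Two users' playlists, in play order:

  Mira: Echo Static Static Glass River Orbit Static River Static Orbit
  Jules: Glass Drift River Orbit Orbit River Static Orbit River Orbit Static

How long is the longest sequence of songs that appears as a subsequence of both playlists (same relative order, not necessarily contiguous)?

6

One common subsequence of length 6: Glass (Mira #4, Jules #1), then River (Mira #5, Jules #3), then Orbit (Mira #6, Jules #5), then Static (Mira #7, Jules #7), then River (Mira #8, Jules #9), then Static (Mira #9, Jules #11). dp[10][11] = 6 confirms this is the maximum.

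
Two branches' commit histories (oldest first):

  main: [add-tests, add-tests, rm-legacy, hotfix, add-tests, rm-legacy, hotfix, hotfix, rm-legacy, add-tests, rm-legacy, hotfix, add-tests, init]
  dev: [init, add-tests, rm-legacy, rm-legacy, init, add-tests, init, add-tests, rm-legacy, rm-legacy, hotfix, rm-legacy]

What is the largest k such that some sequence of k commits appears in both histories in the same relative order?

6

Pick add-tests at main[1]=dev[6], then add-tests at main[2]=dev[8], then rm-legacy at main[3]=dev[9], then rm-legacy at main[6]=dev[10], then hotfix at main[8]=dev[11], then rm-legacy at main[11]=dev[12]; all 6 commits appear in both, in order. dp[14][12] = 6 confirms this is the maximum.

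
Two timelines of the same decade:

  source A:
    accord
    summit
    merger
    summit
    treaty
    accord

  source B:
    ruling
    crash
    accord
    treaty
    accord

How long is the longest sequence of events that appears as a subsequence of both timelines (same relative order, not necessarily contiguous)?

Taking accord [1,3], then treaty [5,4], then accord [6,5] gives a common subsequence of length 3. Since dp[6][5] = 3, nothing longer is possible.

3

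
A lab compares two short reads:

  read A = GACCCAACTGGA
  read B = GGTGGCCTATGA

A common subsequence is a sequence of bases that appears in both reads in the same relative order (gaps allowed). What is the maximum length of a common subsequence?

Let dp[i][j] be the LCS length of the first i bases of read A and the first j bases of read B. dp[i][j] = dp[i-1][j-1]+1 when the i-th and j-th bases match, else max(dp[i-1][j], dp[i][j-1]).
    ·  G  G  T  G  G  C  C  T  A  T  G  A
 ·  0  0  0  0  0  0  0  0  0  0  0  0  0
 G  0  1  1  1  1  1  1  1  1  1  1  1  1
 A  0  1  1  1  1  1  1  1  1  2  2  2  2
 C  0  1  1  1  1  1  2  2  2  2  2  2  2
 C  0  1  1  1  1  1  2  3  3  3  3  3  3
 C  0  1  1  1  1  1  2  3  3  3  3  3  3
 A  0  1  1  1  1  1  2  3  3  4  4  4  4
 A  0  1  1  1  1  1  2  3  3  4  4  4  5
 C  0  1  1  1  1  1  2  3  3  4  4  4  5
 T  0  1  1  2  2  2  2  3  4  4  5  5  5
 G  0  1  2  2  3  3  3  3  4  4  5  6  6
 G  0  1  2  2  3  4  4  4  4  4  5  6  6
 A  0  1  2  2  3  4  4  4  4  5  5  6  7
dp[12][12] = 7. One LCS (by backtracking along matches): GCCATGA.

7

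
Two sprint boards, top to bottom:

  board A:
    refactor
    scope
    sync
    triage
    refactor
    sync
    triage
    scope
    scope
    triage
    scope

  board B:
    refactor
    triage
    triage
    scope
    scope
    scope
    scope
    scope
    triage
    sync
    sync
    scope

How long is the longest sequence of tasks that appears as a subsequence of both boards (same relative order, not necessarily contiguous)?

Match refactor [1,1]; then triage [4,2]; then triage [7,3]; then scope [8,7]; then scope [9,8]; then triage [10,9]; then scope [11,12] — 7 tasks in the same relative order in both. Since dp[11][12] = 7, nothing longer is possible.

7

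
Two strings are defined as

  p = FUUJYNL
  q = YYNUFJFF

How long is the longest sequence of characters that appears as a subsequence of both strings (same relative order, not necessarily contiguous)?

Let dp[i][j] be the LCS length of the first i characters of p and the first j characters of q. dp[i][j] = dp[i-1][j-1]+1 when the i-th and j-th characters match, else max(dp[i-1][j], dp[i][j-1]).
    ·  Y  Y  N  U  F  J  F  F
 ·  0  0  0  0  0  0  0  0  0
 F  0  0  0  0  0  1  1  1  1
 U  0  0  0  0  1  1  1  1  1
 U  0  0  0  0  1  1  1  1  1
 J  0  0  0  0  1  1  2  2  2
 Y  0  1  1  1  1  1  2  2  2
 N  0  1  1  2  2  2  2  2  2
 L  0  1  1  2  2  2  2  2  2
dp[7][8] = 2. One LCS (by backtracking along matches): FJ.

2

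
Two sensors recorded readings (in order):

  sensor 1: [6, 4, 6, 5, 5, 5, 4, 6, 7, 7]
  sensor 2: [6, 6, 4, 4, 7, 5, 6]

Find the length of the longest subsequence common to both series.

Pick 6 (sensor 1 #1, sensor 2 #2) → 4 (sensor 1 #2, sensor 2 #4) → 5 (sensor 1 #6, sensor 2 #6) → 6 (sensor 1 #8, sensor 2 #7); all 4 values appear in both, in order, and the DP table's final entry dp[10][7] is also 4, so no common subsequence is longer.

4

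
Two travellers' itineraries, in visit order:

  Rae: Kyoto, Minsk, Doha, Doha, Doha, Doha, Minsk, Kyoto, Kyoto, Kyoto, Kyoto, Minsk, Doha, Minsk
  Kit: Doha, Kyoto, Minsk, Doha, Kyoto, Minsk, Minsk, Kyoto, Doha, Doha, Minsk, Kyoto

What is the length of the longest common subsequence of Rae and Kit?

One common subsequence of length 7: Kyoto [1,2], Minsk [2,3], Doha [3,4], Doha [5,9], Doha [6,10], Minsk [7,11], Kyoto [11,12]. The LCS DP gives dp[14][12] = 7, so this is optimal.

7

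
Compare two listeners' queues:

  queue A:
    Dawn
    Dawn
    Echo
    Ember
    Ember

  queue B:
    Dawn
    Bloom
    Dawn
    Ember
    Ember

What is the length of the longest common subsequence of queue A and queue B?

One common subsequence of length 4: Dawn [1,1], then Dawn [2,3], then Ember [4,4], then Ember [5,5]. Since dp[5][5] = 4, nothing longer is possible.

4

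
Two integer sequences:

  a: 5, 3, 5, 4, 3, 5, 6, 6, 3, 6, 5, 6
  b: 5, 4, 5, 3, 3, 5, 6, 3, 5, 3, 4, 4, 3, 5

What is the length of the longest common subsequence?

Pick 5 (a #1, b #3) → 3 (a #2, b #5) → 5 (a #3, b #6) → 3 (a #5, b #8) → 5 (a #6, b #9) → 3 (a #9, b #13) → 5 (a #11, b #14); all 7 values appear in both, in order. dp[12][14] = 7 confirms this is the maximum.

7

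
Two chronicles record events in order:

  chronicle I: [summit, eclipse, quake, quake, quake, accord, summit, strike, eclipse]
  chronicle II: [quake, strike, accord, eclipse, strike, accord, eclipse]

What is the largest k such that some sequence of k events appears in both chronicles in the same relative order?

Pick quake at chronicle I[3]=chronicle II[1] → accord at chronicle I[6]=chronicle II[3] → strike at chronicle I[8]=chronicle II[5] → eclipse at chronicle I[9]=chronicle II[7]; all 4 events appear in both, in order, and the DP table's final entry dp[9][7] is also 4, so no common subsequence is longer.

4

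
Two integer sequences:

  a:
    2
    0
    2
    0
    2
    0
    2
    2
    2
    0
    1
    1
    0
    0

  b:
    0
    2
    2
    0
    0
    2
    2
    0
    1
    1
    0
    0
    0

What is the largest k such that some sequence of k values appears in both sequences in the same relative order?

One common subsequence of length 11: 2 (a #1, b #2), 2 (a #3, b #3), 0 (a #4, b #4), 0 (a #6, b #5), 2 (a #8, b #6), 2 (a #9, b #7), 0 (a #10, b #8), 1 (a #11, b #9), 1 (a #12, b #10), 0 (a #13, b #12), 0 (a #14, b #13). Since dp[14][13] = 11, nothing longer is possible.

11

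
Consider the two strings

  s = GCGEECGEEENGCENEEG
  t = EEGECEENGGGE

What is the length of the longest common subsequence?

9

Pick E at s[4]=t[1] → E at s[5]=t[2] → G at s[7]=t[3] → E at s[8]=t[4] → E at s[9]=t[6] → E at s[10]=t[7] → N at s[11]=t[8] → G at s[12]=t[11] → E at s[17]=t[12]; all 9 characters appear in both, in order. The LCS DP gives dp[18][12] = 9, so this is optimal.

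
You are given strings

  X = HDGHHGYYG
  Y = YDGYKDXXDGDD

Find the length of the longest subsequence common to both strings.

Let dp[i][j] be the LCS length of the first i characters of X and the first j characters of Y. dp[i][j] = dp[i-1][j-1]+1 when the i-th and j-th characters match, else max(dp[i-1][j], dp[i][j-1]).
    ·  Y  D  G  Y  K  D  X  X  D  G  D  D
 ·  0  0  0  0  0  0  0  0  0  0  0  0  0
 H  0  0  0  0  0  0  0  0  0  0  0  0  0
 D  0  0  1  1  1  1  1  1  1  1  1  1  1
 G  0  0  1  2  2  2  2  2  2  2  2  2  2
 H  0  0  1  2  2  2  2  2  2  2  2  2  2
 H  0  0  1  2  2  2  2  2  2  2  2  2  2
 G  0  0  1  2  2  2  2  2  2  2  3  3  3
 Y  0  1  1  2  3  3  3  3  3  3  3  3  3
 Y  0  1  1  2  3  3  3  3  3  3  3  3  3
 G  0  1  1  2  3  3  3  3  3  3  4  4  4
dp[9][12] = 4. One LCS (by backtracking along matches): DGYG.

4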